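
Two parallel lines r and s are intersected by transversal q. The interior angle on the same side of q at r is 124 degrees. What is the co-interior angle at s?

Co-interior angles (same-side interior) formed by parallel lines and a transversal are supplementary (sum to 180 degrees).
The given angle is 124 degrees.
The co-interior angle = 180 - 124 = 56 degrees.

56 degrees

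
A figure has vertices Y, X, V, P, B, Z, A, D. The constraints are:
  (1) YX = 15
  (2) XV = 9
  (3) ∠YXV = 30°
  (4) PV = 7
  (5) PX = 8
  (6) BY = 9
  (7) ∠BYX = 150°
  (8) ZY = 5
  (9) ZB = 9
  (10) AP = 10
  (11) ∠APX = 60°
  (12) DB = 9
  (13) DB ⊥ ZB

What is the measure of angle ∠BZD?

Step 1: By the law of cosines on triangle ZBD: ZD² = 9² + 9² − 2·9·9·cos(90°) = 162, so ZD = 9·√2.
Step 2: By the inverse law of cosines on triangle BZD: cos(∠BZD) = (9² + (9·√2)² − 9²) / (2·9·9·√2) = 162/229.1 = 0.7071, so ∠BZD = 45°.

Therefore, the measure of angle ∠BZD = 45°.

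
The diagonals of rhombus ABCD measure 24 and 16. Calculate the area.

The diagonals of a rhombus divide it into four right triangles.
Each triangle has legs 24/ 2 = 12 and 16/2 = 8, so each has area (1/2)*12*8 = 48.
Four such triangles give total area = (d1 * d2) / 2 = 192.

192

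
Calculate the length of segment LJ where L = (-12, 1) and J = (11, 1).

The horizontal distance is |11 - -12| = 23 and the vertical distance is |1 - 1| = 0.
By the Pythagorean theorem, d = sqrt(23^2 + 0^2) = sqrt(529) = 23.

23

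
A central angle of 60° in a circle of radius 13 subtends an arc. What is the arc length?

The full circumference is 2πr = 2π(13) = 26*pi.
The arc spans 60° out of 360°, which is a fraction of 1/6.
Arc length = 26*pi × 1/6 = 13*pi/3.

13*pi/3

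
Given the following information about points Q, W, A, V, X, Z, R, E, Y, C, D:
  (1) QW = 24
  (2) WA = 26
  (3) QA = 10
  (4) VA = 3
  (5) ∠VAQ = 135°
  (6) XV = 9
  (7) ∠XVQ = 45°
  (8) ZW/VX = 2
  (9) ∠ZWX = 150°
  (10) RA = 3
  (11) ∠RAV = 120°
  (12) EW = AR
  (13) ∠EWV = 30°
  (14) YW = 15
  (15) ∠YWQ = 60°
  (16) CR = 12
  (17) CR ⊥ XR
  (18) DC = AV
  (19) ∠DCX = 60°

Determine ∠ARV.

Step 1: By the law of cosines on triangle RAV: RV² = 3² + 3² − 2·3·3·cos(120°) = 27, so RV = 3·√3.
Step 2: By the inverse law of cosines on triangle ARV: cos(∠ARV) = (3² + (3·√3)² − 3²) / (2·3·3·√3) = 27/31.18 = 0.866, so ∠ARV = 30°.

Therefore, the measure of angle ∠ARV = 30°.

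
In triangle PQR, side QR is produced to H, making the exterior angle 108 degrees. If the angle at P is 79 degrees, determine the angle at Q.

angle Q = 108 - 79 = 29 degrees (exterior angle theorem).

29 degrees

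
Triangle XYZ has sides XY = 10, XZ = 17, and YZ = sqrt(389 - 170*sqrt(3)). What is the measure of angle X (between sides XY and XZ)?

When all three sides of a triangle are known, the law of cosines can be rearranged to find any angle.
cos(C) = (a² + b² - c²) / (2ab) gives cos(X) = sqrt(3)/2.
Taking the inverse cosine: X = 30°.

30°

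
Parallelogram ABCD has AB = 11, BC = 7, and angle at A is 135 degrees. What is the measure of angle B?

Opposite sides of a parallelogram are parallel, so consecutive angles form co-interior angles on a transversal.
Co-interior angles sum to 180°, giving angle B = 180 - 135 = 45 degrees.

45 degrees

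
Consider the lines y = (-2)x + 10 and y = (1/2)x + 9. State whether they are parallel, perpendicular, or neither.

Slope of line 1: m1 = -2
Slope of line 2: m2 = 1/2
m1 * m2 = -1, so perpendicular.

Perpendicular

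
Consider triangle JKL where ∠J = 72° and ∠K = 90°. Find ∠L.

angle L = 180 - 72 - 90 = 18 degrees.

18 degrees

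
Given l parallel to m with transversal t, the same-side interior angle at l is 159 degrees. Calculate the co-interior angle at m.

Co-interior angles sum to 180: 180 - 159 = 21 degrees.

21 degrees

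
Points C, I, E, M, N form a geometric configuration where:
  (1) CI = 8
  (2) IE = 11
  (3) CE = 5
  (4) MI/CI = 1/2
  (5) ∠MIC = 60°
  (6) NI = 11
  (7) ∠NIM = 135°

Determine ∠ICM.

From the given relations: MI = 1/2·CI = 1/2·8 = 4.
Step 1: By the law of cosines on triangle CIM: CM² = 8² + 4² − 2·8·4·cos(60°) = 48, so CM = 4·√3.
Step 2: By the inverse law of cosines on triangle ICM: cos(∠ICM) = (8² + (4·√3)² − 4²) / (2·8·4·√3) = 96/110.85 = 0.866, so ∠ICM = 30°.

Therefore, the measure of angle ∠ICM = 30°.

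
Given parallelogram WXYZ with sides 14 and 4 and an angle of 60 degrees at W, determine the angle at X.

Consecutive angles are supplementary: angle X = 180 - 60 = 120 degrees.

120 degrees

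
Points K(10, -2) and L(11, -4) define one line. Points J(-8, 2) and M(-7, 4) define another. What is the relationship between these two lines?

Slope of line 1: m1 = (-4 - -2)/(11 - 10) = -2/1 = -2
Slope of line 2: m2 = (4 - 2)/(-7 - -8) = 2/1 = 2
m1 != m2 and m1*m2 = -4 != -1. Neither.

Neither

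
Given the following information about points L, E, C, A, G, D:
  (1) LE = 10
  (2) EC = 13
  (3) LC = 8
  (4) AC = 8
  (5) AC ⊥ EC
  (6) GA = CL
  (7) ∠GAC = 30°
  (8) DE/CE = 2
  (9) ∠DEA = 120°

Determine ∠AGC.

From the given relations: GA = CL = 8.
Step 1: By the law of cosines on triangle GAC: GC² = 8² + 8² − 2·8·8·cos(30°) = 17.15, so GC ≈ 4.14.
Step 2: By the inverse law of cosines on triangle AGC: cos(∠AGC) = (8² + 4.14² − 8²) / (2·8·4.14) = 17.15/66.26 = 0.2588, so ∠AGC = 75°.

Therefore, the measure of angle ∠AGC = 75°.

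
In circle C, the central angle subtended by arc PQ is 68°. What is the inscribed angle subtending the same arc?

An inscribed angle intercepts an arc from a point on the circle, while the central angle intercepts the same arc from the center.
The inscribed angle is always half the central angle: 68° / 2 = 34°.

34°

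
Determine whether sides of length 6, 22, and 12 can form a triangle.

No.
The triangle inequality is violated: 6 + 12 = 18 ≤ 22.
These lengths cannot form a triangle.

No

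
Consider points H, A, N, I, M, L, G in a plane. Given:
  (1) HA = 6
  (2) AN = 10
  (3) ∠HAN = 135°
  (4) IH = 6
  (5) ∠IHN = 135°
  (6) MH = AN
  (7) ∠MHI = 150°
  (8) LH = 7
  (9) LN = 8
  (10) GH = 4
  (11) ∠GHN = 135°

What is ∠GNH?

Step 1: By the law of cosines on triangle NAH: NH² = 10² + 6² − 2·10·6·cos(135°) = 220.85, so NH ≈ 14.86.
Step 2: By the law of cosines on triangle NHG: NG² = 14.86² + 4² − 2·14.86·4·cos(135°) = 320.92, so NG ≈ 17.91.
Step 3: By the inverse law of cosines on triangle GNH: cos(∠GNH) = (17.91² + 14.86² − 4²) / (2·17.91·14.86) = 525.77/532.45 = 0.9875, so ∠GNH = 9.08°.

Therefore, the measure of angle ∠GNH = 9.08°.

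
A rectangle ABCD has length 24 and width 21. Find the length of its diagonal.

A rectangle's diagonal splits it into two right triangles, with the diagonal as the hypotenuse.
By the Pythagorean theorem, d^2 = 24^2 + 21^2 = 1017.
Therefore d = sqrt(1017) = 3*sqrt(113).

3*sqrt(113)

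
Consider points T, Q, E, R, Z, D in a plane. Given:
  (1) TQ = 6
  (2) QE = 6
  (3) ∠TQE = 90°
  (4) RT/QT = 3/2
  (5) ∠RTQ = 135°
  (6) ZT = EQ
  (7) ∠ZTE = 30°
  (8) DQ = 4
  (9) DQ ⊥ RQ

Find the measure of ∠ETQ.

Step 1: By the law of cosines on triangle TQE: TE² = 6² + 6² − 2·6·6·cos(90°) = 72, so TE = 6·√2.
Step 2: By the inverse law of cosines on triangle ETQ: cos(∠ETQ) = ((6·√2)² + 6² − 6²) / (2·6·√2·6) = 72/101.82 = 0.7071, so ∠ETQ = 45°.

Therefore, the measure of angle ∠ETQ = 45°.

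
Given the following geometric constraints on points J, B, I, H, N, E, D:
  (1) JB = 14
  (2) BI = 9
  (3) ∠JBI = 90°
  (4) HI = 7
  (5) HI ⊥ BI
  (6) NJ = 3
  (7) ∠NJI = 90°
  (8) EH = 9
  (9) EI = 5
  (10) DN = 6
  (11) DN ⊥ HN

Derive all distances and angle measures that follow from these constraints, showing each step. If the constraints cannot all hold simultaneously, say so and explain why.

The constraints are consistent.

Step 1: From JB = 14, BI = 9, and ∠JBI = 90°, by the law of cosines:
  JI² = JB² + BI² - 2·JB·BI·cos(90°) = 196 + 81 - 0 = 277
  JI ≈ 16.64

Step 2: From BI = 9, IH = 7, and ∠BIH = 90°, by the law of cosines:
  BH² = BI² + IH² - 2·BI·IH·cos(90°) = 81 + 49 - 0 = 130
  BH = √130

Step 3: From IE = 5, IH = 7, EH = 9, by the inverse law of cosines:
  cos(∠EIH) = (IE² + IH² - EH²) / (2·IE·IH)
  ∠EIH = 95.74°

Step 4: From HE = 9, HI = 7, EI = 5, by the inverse law of cosines:
  cos(∠EHI) = (HE² + HI² - EI²) / (2·HE·HI)
  ∠EHI = 33.56°

Step 5: From EH = 9, EI = 5, HI = 7, by the inverse law of cosines:
  cos(∠HEI) = (EH² + EI² - HI²) / (2·EH·EI)
  ∠HEI = 50.7°

Step 6: From IJ = 16.64, JN = 3, and ∠IJN = 90°, by the law of cosines:
  IN² = IJ² + JN² - 2·IJ·JN·cos(90°) = 277 + 9 - 0 = 286
  IN ≈ 16.91

Step 7: From JB = 14, JI = 16.64, BI = 9, by the inverse law of cosines:
  cos(∠BJI) = (JB² + JI² - BI²) / (2·JB·JI)
  ∠BJI = 32.74°

Step 8: From BH = √130, BI = 9, HI = 7, by the inverse law of cosines:
  cos(∠HBI) = (BH² + BI² - HI²) / (2·BH·BI)
  ∠HBI = 37.87°

Step 9: From IB = 9, IJ = 16.64, BJ = 14, by the inverse law of cosines:
  cos(∠BIJ) = (IB² + IJ² - BJ²) / (2·IB·IJ)
  ∠BIJ = 57.26°

Step 10: From HB = √130, HI = 7, BI = 9, by the inverse law of cosines:
  cos(∠BHI) = (HB² + HI² - BI²) / (2·HB·HI)
  ∠BHI = 52.13°

Step 11: From IJ = 16.64, IN = 16.91, JN = 3, by the inverse law of cosines:
  cos(∠JIN) = (IJ² + IN² - JN²) / (2·IJ·IN)
  ∠JIN = 10.22°

Step 12: From NI = 16.91, NJ = 3, IJ = 16.64, by the inverse law of cosines:
  cos(∠INJ) = (NI² + NJ² - IJ²) / (2·NI·NJ)
  ∠INJ = 79.78°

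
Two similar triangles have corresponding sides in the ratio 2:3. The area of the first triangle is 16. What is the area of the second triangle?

The ratio of areas of similar triangles = (side ratio)^2.
Side ratio = 2:3, so area ratio = 4:9.
Area of the second triangle / Area of the first triangle = 9/4
Area of the second triangle = 16 * 9/4 = 36

36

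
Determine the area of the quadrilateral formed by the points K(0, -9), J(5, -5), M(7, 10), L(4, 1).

Shoelace: sum of cross terms = 61, Area = (1/2)|61| = 61/2

61/2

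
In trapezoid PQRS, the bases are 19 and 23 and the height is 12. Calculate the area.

A trapezoid's area equals the midsegment times the height.
The midsegment is (19 + 23) / 2 = 21.
Area = 21 * 12 = 252.

252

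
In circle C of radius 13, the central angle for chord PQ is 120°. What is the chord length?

Chord = 2(13) sin(60°) = 13*sqrt(3)

13*sqrt(3)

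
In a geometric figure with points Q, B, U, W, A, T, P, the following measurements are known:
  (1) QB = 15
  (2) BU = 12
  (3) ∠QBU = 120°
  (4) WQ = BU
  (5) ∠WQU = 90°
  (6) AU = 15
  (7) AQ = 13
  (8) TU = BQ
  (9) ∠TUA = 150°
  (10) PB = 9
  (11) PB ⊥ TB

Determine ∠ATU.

From the given relations: TU = BQ = 15.
Step 1: By the law of cosines on triangle TUA: TA² = 15² + 15² − 2·15·15·cos(150°) = 839.71, so TA ≈ 28.98.
Step 2: By the inverse law of cosines on triangle ATU: cos(∠ATU) = (28.98² + 15² − 15²) / (2·28.98·15) = 839.71/869.33 = 0.9659, so ∠ATU = 15°.

Therefore, the measure of angle ∠ATU = 15°.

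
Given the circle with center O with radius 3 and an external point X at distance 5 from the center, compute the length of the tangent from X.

tangent = √(d² - r²) = √(5² - 3²) = √(25 - 9) = √16 = 4

4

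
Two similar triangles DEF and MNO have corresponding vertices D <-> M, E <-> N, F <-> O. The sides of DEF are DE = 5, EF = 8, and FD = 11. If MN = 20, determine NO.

Since the triangles are similar, the ratio of corresponding sides is constant.
Scale factor k = MN / DE = 20 / 5 = 4
NO = k * EF = 4 * 8 = 32

32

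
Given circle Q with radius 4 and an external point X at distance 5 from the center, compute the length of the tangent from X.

Let T be the point of tangency. Then QT ⊥ XT (radius ⊥ tangent).
In right triangle QTX: QX² = QT² + XT²
5² = 4² + XT²
XT² = 9, XT = 3

3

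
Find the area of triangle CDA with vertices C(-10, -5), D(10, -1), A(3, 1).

Shoelace: Area = (1/2)|-10(-1-1) + 10(1--5) + 3(-5--1)| = (1/2)(68) = 34

34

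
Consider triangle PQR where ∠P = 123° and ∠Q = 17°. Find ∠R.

Let angle R = x. Then 123 + 17 + x = 180.
x = 180 - 140 = 40 degrees.

40 degrees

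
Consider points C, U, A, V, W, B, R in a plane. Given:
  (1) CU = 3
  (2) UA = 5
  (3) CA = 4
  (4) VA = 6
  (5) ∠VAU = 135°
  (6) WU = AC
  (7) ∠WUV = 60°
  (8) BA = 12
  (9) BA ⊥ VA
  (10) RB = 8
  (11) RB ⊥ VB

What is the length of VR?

Step 1: By the law of cosines on triangle BAV: BV² = 12² + 6² − 2·12·6·cos(90°) = 180, so BV = 6·√5.
Step 2: By the law of cosines on triangle VBR: VR² = (6·√5)² + 8² − 2·6·√5·8·cos(90°) = 244, so VR = 2·√61.

Therefore, the length of VR = 2·√61.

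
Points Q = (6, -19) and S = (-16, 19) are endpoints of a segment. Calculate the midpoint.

M = ((x₁ + x₂)/2, (y₁ + y₂)/2)
= ((6 + -16)/2, (-19 + 19)/2)
= (-10/2, 0/2) = (-5, 0)

(-5, 0)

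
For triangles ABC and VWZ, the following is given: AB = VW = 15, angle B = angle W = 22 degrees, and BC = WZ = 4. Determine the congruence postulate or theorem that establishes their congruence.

Consider the given information: AB = VW = 15, angle B = angle W = 22 degrees, and BC = WZ = 4
This is not ASA or HL: ASA requires two angles and the side between them. HL only applies to right triangles with matching hypotenuse and leg.
The correct criterion is SAS. Two pairs of corresponding sides and the included angle are equal (Side-Angle-Side).

SAS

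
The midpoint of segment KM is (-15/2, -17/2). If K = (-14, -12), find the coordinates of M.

Using the midpoint formula: M = ((x1 + x2)/2, (y1 + y2)/2)
We know M = (-15/2, -17/2) and K = (-14, -12)
For x: -15/2 = (-14 + x2)/2, so x2 = 2*-15/2 - -14 = -1
For y: -17/2 = (-12 + y2)/2, so y2 = 2*-17/2 - -12 = -5
M = (-1, -5)

(-1, -5)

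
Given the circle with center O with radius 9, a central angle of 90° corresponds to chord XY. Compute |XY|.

Chord length = 2r sin(θ/2)
= 2 × 9 × sin(90°/2)
= 2 × 9 × sin(45°)
= 9*sqrt(2)

9*sqrt(2)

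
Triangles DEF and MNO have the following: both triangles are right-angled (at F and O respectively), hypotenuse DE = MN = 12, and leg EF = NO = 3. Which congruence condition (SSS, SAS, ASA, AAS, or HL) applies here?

The given information provides:
both triangles are right-angled (at F and O respectively), hypotenuse DE = MN = 12, and leg EF = NO = 3
This matches the HL congruence theorem.
The hypotenuse and one leg of two right triangles are equal (Hypotenuse-Leg).

HL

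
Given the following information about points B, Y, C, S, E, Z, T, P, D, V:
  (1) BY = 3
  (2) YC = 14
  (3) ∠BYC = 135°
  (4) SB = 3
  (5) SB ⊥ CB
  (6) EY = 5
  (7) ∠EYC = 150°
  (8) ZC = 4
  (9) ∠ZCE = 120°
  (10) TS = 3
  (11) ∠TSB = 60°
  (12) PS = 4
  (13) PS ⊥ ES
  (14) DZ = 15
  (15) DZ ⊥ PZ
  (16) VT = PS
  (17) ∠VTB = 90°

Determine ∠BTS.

Step 1: By the law of cosines on triangle TSB: TB² = 3² + 3² − 2·3·3·cos(60°) = 9, so TB = 3.
Step 2: By the inverse law of cosines on triangle BTS: cos(∠BTS) = (3² + 3² − 3²) / (2·3·3) = 9/18 = 0.5, so ∠BTS = 60°.

Therefore, the measure of angle ∠BTS = 60°.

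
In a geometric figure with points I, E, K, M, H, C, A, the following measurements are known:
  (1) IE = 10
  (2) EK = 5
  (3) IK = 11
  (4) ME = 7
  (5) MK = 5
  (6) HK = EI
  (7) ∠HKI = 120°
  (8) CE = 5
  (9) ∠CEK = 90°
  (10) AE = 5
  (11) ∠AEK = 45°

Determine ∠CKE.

Step 1: By the law of cosines on triangle KEC: KC² = 5² + 5² − 2·5·5·cos(90°) = 50, so KC = 5·√2.
Step 2: By the inverse law of cosines on triangle CKE: cos(∠CKE) = ((5·√2)² + 5² − 5²) / (2·5·√2·5) = 50/70.71 = 0.7071, so ∠CKE = 45°.

Therefore, the measure of angle ∠CKE = 45°.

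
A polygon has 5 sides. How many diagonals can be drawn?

Total line segments between 5 vertices = C(5,2) = 10.
Subtract the 5 sides: 10 - 5 = 5 diagonals.

5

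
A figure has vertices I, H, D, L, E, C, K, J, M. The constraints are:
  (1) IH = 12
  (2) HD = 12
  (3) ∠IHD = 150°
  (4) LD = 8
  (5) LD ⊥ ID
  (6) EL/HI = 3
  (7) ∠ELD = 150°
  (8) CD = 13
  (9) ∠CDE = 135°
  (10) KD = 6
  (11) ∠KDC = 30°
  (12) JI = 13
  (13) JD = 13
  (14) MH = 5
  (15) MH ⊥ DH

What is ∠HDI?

Step 1: By the law of cosines on triangle DHI: DI² = 12² + 12² − 2·12·12·cos(150°) = 537.42, so DI ≈ 23.18.
Step 2: By the inverse law of cosines on triangle HDI: cos(∠HDI) = (12² + 23.18² − 12²) / (2·12·23.18) = 537.42/556.37 = 0.9659, so ∠HDI = 15°.

Therefore, the measure of angle ∠HDI = 15°.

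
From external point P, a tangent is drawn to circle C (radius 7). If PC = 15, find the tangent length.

The tangent, radius, and line from the external point to the center form a right triangle.
The right angle is where the tangent meets the radius.
By the Pythagorean theorem: tangent² + 7² = 15²
tangent² = 225 - 49 = 176
tangent = 4*sqrt(11)

4*sqrt(11)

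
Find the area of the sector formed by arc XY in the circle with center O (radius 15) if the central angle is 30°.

Sector area = π(15²)(1/12) = 75*pi/4

75*pi/4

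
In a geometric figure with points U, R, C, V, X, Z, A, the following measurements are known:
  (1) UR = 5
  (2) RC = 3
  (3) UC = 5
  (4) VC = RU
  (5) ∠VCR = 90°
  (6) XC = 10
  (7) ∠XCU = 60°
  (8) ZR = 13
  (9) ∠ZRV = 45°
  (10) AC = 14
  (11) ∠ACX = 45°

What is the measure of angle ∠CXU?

Step 1: By the law of cosines on triangle XCU: XU² = 10² + 5² − 2·10·5·cos(60°) = 75, so XU = 5·√3.
Step 2: By the inverse law of cosines on triangle CXU: cos(∠CXU) = (10² + (5·√3)² − 5²) / (2·10·5·√3) = 150/173.21 = 0.866, so ∠CXU = 30°.

Therefore, the measure of angle ∠CXU = 30°.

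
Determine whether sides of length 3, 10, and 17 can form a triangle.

The longest side is 17. The other two sides sum to 3 + 10 = 13.
Since 13 ≤ 17, the two shorter sides cannot reach around to close the triangle.

No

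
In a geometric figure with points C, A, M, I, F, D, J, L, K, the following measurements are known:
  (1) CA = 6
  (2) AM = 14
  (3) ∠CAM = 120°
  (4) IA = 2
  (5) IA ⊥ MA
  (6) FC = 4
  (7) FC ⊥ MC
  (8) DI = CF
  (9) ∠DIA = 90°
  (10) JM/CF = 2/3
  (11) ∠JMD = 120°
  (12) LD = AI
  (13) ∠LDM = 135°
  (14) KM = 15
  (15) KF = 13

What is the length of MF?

Step 1: By the law of cosines on triangle CAM: CM² = 6² + 14² − 2·6·14·cos(120°) = 316, so CM = 2·√79.
Step 2: By the law of cosines on triangle MCF: MF² = (2·√79)² + 4² − 2·2·√79·4·cos(90°) = 332, so MF = 2·√83.

Therefore, the length of MF = 2·√83.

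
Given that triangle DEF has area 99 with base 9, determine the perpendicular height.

Area = (1/2) * base * height
height = 2 * Area / base
height = 2 * 99 / 9
height = 198 / 9
height = 22

22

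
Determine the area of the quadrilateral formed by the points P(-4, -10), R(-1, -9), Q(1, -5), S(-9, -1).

The Shoelace formula works by pairing each vertex with the next (cycling back to the first).
For each pair, compute x_i*y_(i+1) - x_(i+1)*y_i:
  (-4*-9 - -1*-10) = 26
  (-1*-5 - 1*-9) = 14
  (1*-1 - -9*-5) = -46
  (-9*-10 - -4*-1) = 86
Taking half the absolute value of the total: Area = (1/2)(80) = 40.

40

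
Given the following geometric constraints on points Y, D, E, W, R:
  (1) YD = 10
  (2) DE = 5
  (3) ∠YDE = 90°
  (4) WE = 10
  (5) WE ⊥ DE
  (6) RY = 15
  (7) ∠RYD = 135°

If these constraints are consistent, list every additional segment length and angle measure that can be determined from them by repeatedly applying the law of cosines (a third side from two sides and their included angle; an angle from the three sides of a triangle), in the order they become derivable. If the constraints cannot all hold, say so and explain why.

The constraints are consistent. Derivable facts, in order:
After 1 step:
- DR ≈ 23.18
- DW = 5·√5
- YE = 5·√5
After 2 steps:
- ∠DEY = 63.43°
- ∠DRY = 17.76°
- ∠DWE = 26.57°
- ∠DYE = 26.57°
- ∠EDW = 63.43°
- ∠RDY = 27.24°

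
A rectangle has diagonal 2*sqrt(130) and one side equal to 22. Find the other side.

b = sqrt(d^2 - a^2) = sqrt(520 - 484) = sqrt(36) = 6

6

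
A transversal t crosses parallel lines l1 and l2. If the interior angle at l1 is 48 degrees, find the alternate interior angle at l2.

Alternate interior angles are equal: 48 degrees.

48 degrees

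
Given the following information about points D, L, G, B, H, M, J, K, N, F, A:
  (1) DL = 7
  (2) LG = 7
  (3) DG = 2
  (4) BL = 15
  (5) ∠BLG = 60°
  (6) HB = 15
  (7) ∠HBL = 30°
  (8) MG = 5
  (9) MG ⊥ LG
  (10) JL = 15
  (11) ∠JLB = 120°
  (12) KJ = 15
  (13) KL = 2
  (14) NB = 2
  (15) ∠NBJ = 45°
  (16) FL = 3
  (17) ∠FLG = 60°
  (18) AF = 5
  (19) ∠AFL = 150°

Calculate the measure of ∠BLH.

Step 1: By the law of cosines on triangle LBH: LH² = 15² + 15² − 2·15·15·cos(30°) = 60.29, so LH ≈ 7.76.
Step 2: By the inverse law of cosines on triangle BLH: cos(∠BLH) = (15² + 7.76² − 15²) / (2·15·7.76) = 60.29/232.94 = 0.2588, so ∠BLH = 75°.

Therefore, the measure of angle ∠BLH = 75°.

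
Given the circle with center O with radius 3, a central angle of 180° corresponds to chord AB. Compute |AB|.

Chord length = 2r sin(θ/2)
= 2 × 3 × sin(180°/2)
= 2 × 3 × sin(90°)
= 6

6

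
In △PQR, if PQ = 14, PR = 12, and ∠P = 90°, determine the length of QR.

By the law of cosines: QR^2 = PQ^2 + PR^2 - 2*PQ*PR*cos(P)
QR^2 = 14^2 + 12^2 - 2*14*12*cos(90°)
QR^2 = 196 + 144 - 336*(0)
QR^2 = 340
QR = 2*sqrt(85)

2*sqrt(85)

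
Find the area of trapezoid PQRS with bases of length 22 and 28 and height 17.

A trapezoid's area equals the midsegment times the height.
The midsegment is (22 + 28) / 2 = 25.
Area = 25 * 17 = 425.

425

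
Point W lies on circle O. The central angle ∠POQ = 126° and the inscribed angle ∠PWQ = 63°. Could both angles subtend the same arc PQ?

By the inscribed angle theorem, if both angles subtend the same arc, the inscribed angle must be half the central angle.
Half of 126° = 63°, which equals the given inscribed angle of 63°.
Therefore, yes, they correspond to the same arc.

Yes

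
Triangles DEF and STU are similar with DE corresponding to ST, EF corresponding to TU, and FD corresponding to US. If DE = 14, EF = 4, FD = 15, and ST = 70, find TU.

Similar triangles have proportional sides. Setting up the proportion:
ST / DE = TU / EF
70 / 14 = TU / 4
TU = 4 * 70 / 14 = 20.

20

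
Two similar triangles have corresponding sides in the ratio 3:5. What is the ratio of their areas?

The ratio of areas of similar triangles equals the square of the side ratio.
Side ratio = 3:5
Area ratio = (3/5)^2 = 9/25 = 9:25

9:25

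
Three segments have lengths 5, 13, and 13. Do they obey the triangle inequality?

Yes.
The triangle inequality requires that the sum of any two sides exceeds the third.
Here 5 + 13 = 18 > 13, so the condition is met.

Yes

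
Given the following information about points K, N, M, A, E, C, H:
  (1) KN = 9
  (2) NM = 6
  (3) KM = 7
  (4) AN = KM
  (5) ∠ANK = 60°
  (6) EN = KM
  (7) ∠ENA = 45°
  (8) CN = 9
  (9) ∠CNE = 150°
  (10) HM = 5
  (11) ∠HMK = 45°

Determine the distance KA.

From the given relations: AN = KM = 7.
Step 1: By the law of cosines on triangle KNA: KA² = 9² + 7² − 2·9·7·cos(60°) = 67, so KA = √67.

Therefore, the length of KA = √67.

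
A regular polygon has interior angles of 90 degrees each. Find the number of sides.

The exterior angle is the supplement of the interior angle: 180 - 90 = 90 degrees.
Since the exterior angles of any convex polygon sum to 360 degrees, the number of sides is 360 / 90 = 4.

4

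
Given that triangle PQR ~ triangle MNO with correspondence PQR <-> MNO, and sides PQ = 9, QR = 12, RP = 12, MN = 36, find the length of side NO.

k = 36/9 = 4. NO = 4 * 12 = 48.

48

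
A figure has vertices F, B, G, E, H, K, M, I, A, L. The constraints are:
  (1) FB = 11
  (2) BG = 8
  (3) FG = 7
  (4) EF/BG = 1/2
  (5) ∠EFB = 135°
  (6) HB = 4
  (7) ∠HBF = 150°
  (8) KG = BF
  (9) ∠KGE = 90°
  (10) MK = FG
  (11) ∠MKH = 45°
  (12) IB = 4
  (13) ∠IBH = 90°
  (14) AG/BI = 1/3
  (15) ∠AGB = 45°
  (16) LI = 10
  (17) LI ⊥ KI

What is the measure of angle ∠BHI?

Step 1: By the law of cosines on triangle HBI: HI² = 4² + 4² − 2·4·4·cos(90°) = 32, so HI = 4·√2.
Step 2: By the inverse law of cosines on triangle BHI: cos(∠BHI) = (4² + (4·√2)² − 4²) / (2·4·4·√2) = 32/45.25 = 0.7071, so ∠BHI = 45°.

Therefore, the measure of angle ∠BHI = 45°.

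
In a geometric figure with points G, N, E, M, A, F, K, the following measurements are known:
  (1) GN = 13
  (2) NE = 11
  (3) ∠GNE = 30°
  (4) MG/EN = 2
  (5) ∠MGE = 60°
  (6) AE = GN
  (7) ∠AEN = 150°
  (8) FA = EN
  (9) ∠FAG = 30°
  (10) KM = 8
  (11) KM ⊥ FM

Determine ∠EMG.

From the given relations: MG = 2·EN = 2·11 = 22.
Step 1: By the law of cosines on triangle ENG: EG² = 11² + 13² − 2·11·13·cos(30°) = 42.32, so EG ≈ 6.51.
Step 2: By the law of cosines on triangle MGE: ME² = 22² + 6.51² − 2·22·6.51·cos(60°) = 383.2, so ME ≈ 19.58.
Step 3: By the inverse law of cosines on triangle EMG: cos(∠EMG) = (19.58² + 22² − 6.51²) / (2·19.58·22) = 824.89/861.33 = 0.9577, so ∠EMG = 16.73°.

Therefore, the measure of angle ∠EMG = 16.73°.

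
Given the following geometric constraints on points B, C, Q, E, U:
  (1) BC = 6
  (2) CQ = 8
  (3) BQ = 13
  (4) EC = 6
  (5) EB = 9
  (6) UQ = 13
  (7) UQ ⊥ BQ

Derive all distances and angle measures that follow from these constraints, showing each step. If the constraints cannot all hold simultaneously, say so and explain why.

The constraints are consistent.

Step 1: From BQ = 13, QU = 13, and ∠BQU = 90°, by the law of cosines:
  BU² = BQ² + QU² - 2·BQ·QU·cos(90°) = 169 + 169 - 0 = 338
  BU = 13·√2

Step 2: From BC = 6, BE = 9, CE = 6, by the inverse law of cosines:
  cos(∠CBE) = (BC² + BE² - CE²) / (2·BC·BE)
  ∠CBE = 41.41°

Step 3: From BC = 6, BQ = 13, CQ = 8, by the inverse law of cosines:
  cos(∠CBQ) = (BC² + BQ² - CQ²) / (2·BC·BQ)
  ∠CBQ = 25.33°

Step 4: From CB = 6, CE = 6, BE = 9, by the inverse law of cosines:
  cos(∠BCE) = (CB² + CE² - BE²) / (2·CB·CE)
  ∠BCE = 97.18°

Step 5: From CB = 6, CQ = 8, BQ = 13, by the inverse law of cosines:
  cos(∠BCQ) = (CB² + CQ² - BQ²) / (2·CB·CQ)
  ∠BCQ = 135.95°

Step 6: From QB = 13, QC = 8, BC = 6, by the inverse law of cosines:
  cos(∠BQC) = (QB² + QC² - BC²) / (2·QB·QC)
  ∠BQC = 18.72°

Step 7: From EB = 9, EC = 6, BC = 6, by the inverse law of cosines:
  cos(∠BEC) = (EB² + EC² - BC²) / (2·EB·EC)
  ∠BEC = 41.41°

Step 8: From BQ = 13, BU = 13·√2, QU = 13, by the inverse law of cosines:
  cos(∠QBU) = (BQ² + BU² - QU²) / (2·BQ·BU)
  ∠QBU = 45°

Step 9: From UB = 13·√2, UQ = 13, BQ = 13, by the inverse law of cosines:
  cos(∠BUQ) = (UB² + UQ² - BQ²) / (2·UB·UQ)
  ∠BUQ = 45°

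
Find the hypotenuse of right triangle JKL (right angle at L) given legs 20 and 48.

In a right triangle, the square of the hypotenuse equals the sum of the squares of the two legs.
The legs are 20 and 48, so the hypotenuse = sqrt(400 + 2304) = sqrt(2704) = 52.

52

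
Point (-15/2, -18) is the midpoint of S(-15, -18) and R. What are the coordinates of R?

Using the midpoint formula: M = ((x1 + x2)/2, (y1 + y2)/2)
We know M = (-15/2, -18) and S = (-15, -18)
For x: -15/2 = (-15 + x2)/2, so x2 = 2*-15/2 - -15 = 0
For y: -18 = (-18 + y2)/2, so y2 = 2*-18 - -18 = -18
R = (0, -18)

(0, -18)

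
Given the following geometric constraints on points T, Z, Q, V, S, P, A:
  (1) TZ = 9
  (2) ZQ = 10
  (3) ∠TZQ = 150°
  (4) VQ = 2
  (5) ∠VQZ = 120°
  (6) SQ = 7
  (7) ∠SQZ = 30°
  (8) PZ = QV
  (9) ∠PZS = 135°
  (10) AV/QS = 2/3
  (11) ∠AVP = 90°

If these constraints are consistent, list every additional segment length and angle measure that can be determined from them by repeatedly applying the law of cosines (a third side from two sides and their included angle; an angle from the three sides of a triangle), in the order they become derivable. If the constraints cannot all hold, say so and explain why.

The constraints are consistent. Derivable facts, in order:
After 1 step:
- TQ ≈ 18.35
- ZS ≈ 5.27
- ZV = 2·√31
After 2 steps:
- SP ≈ 6.83
- ∠QSZ = 108.37°
- ∠QTZ = 15.81°
- ∠QVZ = 51.05°
- ∠QZS = 41.63°
- ∠QZV = 8.95°
- ∠TQZ = 14.19°
After 3 steps:
- ∠PSZ = 11.95°
- ∠SPZ = 33.05°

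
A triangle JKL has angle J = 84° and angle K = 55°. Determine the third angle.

Let angle L = x. Then 84 + 55 + x = 180.
x = 180 - 139 = 41 degrees.

41 degrees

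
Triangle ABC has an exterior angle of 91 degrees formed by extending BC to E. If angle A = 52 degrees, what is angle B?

The exterior angle theorem states that an exterior angle equals the sum of the two non-adjacent interior angles.
So 91 = 52 + angle B, which gives angle B = 91 - 52 = 39 degrees.

39 degrees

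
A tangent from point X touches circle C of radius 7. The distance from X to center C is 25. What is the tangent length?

The tangent, radius, and line from the external point to the center form a right triangle.
The right angle is where the tangent meets the radius.
By the Pythagorean theorem: tangent² + 7² = 25²
tangent² = 625 - 49 = 576
tangent = 24

24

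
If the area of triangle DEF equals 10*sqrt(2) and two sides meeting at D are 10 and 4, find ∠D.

From the SAS area formula Area = (1/2)ab sin(C), rearranging gives sin(C) = 2*Area/(ab).
sin(C) = 2 * 10*sqrt(2) / (40) = sqrt(2)/2.
Therefore C = arcsin(sqrt(2)/2) = 45°.
Since sin(180° - C) = sin(C), the obtuse angle 135° gives the same area, so C = 45° or C = 135°.

45° or 135°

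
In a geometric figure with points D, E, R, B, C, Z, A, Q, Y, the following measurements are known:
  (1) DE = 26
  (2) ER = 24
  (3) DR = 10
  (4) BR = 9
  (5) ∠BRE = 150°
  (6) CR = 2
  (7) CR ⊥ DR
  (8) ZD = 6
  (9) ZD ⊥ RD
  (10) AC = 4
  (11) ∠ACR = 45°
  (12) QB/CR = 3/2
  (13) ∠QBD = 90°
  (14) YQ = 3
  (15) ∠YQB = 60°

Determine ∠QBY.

From the given relations: QB = 3/2·CR = 3/2·2 = 3.
Step 1: By the law of cosines on triangle BQY: BY² = 3² + 3² − 2·3·3·cos(60°) = 9, so BY = 3.
Step 2: By the inverse law of cosines on triangle QBY: cos(∠QBY) = (3² + 3² − 3²) / (2·3·3) = 9/18 = 0.5, so ∠QBY = 60°.

Therefore, the measure of angle ∠QBY = 60°.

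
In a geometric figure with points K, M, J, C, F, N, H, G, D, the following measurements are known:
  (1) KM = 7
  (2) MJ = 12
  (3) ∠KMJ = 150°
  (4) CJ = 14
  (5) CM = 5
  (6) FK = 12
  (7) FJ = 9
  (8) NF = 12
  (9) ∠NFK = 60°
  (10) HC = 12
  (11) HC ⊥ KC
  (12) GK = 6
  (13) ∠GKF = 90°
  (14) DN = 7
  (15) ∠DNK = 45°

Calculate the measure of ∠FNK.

Step 1: By the law of cosines on triangle NFK: NK² = 12² + 12² − 2·12·12·cos(60°) = 144, so NK = 12.
Step 2: By the inverse law of cosines on triangle FNK: cos(∠FNK) = (12² + 12² − 12²) / (2·12·12) = 144/288 = 0.5, so ∠FNK = 60°.

Therefore, the measure of angle ∠FNK = 60°.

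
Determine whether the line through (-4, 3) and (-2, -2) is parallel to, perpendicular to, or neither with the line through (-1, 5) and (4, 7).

Slope of line 1: m1 = (-2 - 3)/(-2 - -4) = -5/2 = -5/2
Slope of line 2: m2 = (7 - 5)/(4 - -1) = 2/5 = 2/5
m1 * m2 = -1, so perpendicular.

Perpendicular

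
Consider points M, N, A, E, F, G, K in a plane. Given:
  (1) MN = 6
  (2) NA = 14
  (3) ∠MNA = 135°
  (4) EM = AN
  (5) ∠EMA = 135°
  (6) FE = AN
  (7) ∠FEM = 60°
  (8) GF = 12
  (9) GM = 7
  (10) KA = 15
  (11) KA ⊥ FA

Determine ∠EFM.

From the given relations: FE = AN = 14; EM = AN = 14.
Step 1: By the law of cosines on triangle FEM: FM² = 14² + 14² − 2·14·14·cos(60°) = 196, so FM = 14.
Step 2: By the inverse law of cosines on triangle EFM: cos(∠EFM) = (14² + 14² − 14²) / (2·14·14) = 196/392 = 0.5, so ∠EFM = 60°.

Therefore, the measure of angle ∠EFM = 60°.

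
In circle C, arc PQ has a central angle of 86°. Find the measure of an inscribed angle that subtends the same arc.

By the inscribed angle theorem, the inscribed angle is half the central angle.
Inscribed angle = 86° / 2 = 43°

43°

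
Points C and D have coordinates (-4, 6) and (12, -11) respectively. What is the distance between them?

The horizontal distance is |12 - -4| = 16 and the vertical distance is |-11 - 6| = 17.
By the Pythagorean theorem, d = sqrt(16^2 + 17^2) = sqrt(545).

sqrt(545)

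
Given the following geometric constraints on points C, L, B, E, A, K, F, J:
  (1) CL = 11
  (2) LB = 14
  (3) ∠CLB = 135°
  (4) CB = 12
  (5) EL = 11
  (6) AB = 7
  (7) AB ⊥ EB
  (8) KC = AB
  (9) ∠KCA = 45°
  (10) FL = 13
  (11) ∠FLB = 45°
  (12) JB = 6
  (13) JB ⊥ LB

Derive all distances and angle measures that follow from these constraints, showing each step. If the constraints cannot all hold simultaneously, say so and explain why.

These constraints are not satisfiable: (1), (2) and (4) fix all three sides of triangle CLB, so by the law of cosines cos(∠CLB) = (11² + 14² − 12²) / (2·11·14) = 0.5617, i.e. ∠CLB ≈ 55.83°, which contradicts (3) ∠CLB = 135°. No planar figure meets all of them, so nothing further can be derived.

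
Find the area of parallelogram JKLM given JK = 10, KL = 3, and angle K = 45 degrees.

Area = a * b * sin(theta)
Area = 10 * 3 * sin(45 degrees)
Area = 30 * sqrt(2)/2
Area = 15*sqrt(2)

15*sqrt(2)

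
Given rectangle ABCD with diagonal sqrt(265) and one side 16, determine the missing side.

The diagonal of a rectangle forms a right triangle with the two sides.
Rearranging the Pythagorean theorem: missing side = sqrt(d^2 - known^2).
= sqrt(265 - 256) = sqrt(9) = 3.

3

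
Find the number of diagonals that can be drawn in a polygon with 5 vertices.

The number of diagonals in an n-gon is n(n - 3)/2.
For n = 5: 5(5 - 3)/2 = 5 × 2 / 2 = 5.

5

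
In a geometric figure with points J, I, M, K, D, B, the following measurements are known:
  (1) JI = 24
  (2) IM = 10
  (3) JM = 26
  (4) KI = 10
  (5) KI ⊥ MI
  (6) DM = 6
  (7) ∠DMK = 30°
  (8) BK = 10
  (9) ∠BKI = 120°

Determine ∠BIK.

Step 1: By the law of cosines on triangle IKB: IB² = 10² + 10² − 2·10·10·cos(120°) = 300, so IB = 10·√3.
Step 2: By the inverse law of cosines on triangle BIK: cos(∠BIK) = ((10·√3)² + 10² − 10²) / (2·10·√3·10) = 300/346.41 = 0.866, so ∠BIK = 30°.

Therefore, the measure of angle ∠BIK = 30°.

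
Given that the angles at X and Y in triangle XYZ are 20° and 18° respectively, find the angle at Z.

Let angle Z = x. Then 20 + 18 + x = 180.
x = 180 - 38 = 142 degrees.

142 degrees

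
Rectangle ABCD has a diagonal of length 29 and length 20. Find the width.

b = sqrt(d^2 - a^2) = sqrt(841 - 400) = sqrt(441) = 21

21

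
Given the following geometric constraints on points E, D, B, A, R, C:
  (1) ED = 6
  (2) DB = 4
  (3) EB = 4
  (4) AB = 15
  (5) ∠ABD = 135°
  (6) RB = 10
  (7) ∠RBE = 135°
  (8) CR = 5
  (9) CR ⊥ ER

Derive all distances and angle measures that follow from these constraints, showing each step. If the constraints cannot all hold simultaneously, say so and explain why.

The constraints are consistent.

Step 1: From EB = 4, BR = 10, and ∠EBR = 135°, by the law of cosines:
  ER² = EB² + BR² - 2·EB·BR·cos(135°) = 16 + 100 + 56.57 = 172.6
  ER ≈ 13.14

Step 2: From DB = 4, BA = 15, and ∠DBA = 135°, by the law of cosines:
  DA² = DB² + BA² - 2·DB·BA·cos(135°) = 16 + 225 + 84.85 = 325.9
  DA ≈ 18.05

Step 3: From EB = 4, ED = 6, BD = 4, by the inverse law of cosines:
  cos(∠BED) = (EB² + ED² - BD²) / (2·EB·ED)
  ∠BED = 41.41°

Step 4: From DB = 4, DE = 6, BE = 4, by the inverse law of cosines:
  cos(∠BDE) = (DB² + DE² - BE²) / (2·DB·DE)
  ∠BDE = 41.41°

Step 5: From BD = 4, BE = 4, DE = 6, by the inverse law of cosines:
  cos(∠DBE) = (BD² + BE² - DE²) / (2·BD·BE)
  ∠DBE = 97.18°

Step 6: From ER = 13.14, RC = 5, and ∠ERC = 90°, by the law of cosines:
  EC² = ER² + RC² - 2·ER·RC·cos(90°) = 172.6 + 25 - 0 = 197.6
  EC ≈ 14.06

Step 7: From EB = 4, ER = 13.14, BR = 10, by the inverse law of cosines:
  cos(∠BER) = (EB² + ER² - BR²) / (2·EB·ER)
  ∠BER = 32.57°

Step 8: From DA = 18.05, DB = 4, AB = 15, by the inverse law of cosines:
  cos(∠ADB) = (DA² + DB² - AB²) / (2·DA·DB)
  ∠ADB = 35.99°

Step 9: From AB = 15, AD = 18.05, BD = 4, by the inverse law of cosines:
  cos(∠BAD) = (AB² + AD² - BD²) / (2·AB·AD)
  ∠BAD = 9.01°

Step 10: From RB = 10, RE = 13.14, BE = 4, by the inverse law of cosines:
  cos(∠BRE) = (RB² + RE² - BE²) / (2·RB·RE)
  ∠BRE = 12.43°

Step 11: From EC = 14.06, ER = 13.14, CR = 5, by the inverse law of cosines:
  cos(∠CER) = (EC² + ER² - CR²) / (2·EC·ER)
  ∠CER = 20.84°

Step 12: From CE = 14.06, CR = 5, ER = 13.14, by the inverse law of cosines:
  cos(∠ECR) = (CE² + CR² - ER²) / (2·CE·CR)
  ∠ECR = 69.16°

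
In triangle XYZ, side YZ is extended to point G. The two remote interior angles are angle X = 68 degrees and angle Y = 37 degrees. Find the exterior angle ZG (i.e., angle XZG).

The interior angle at Z is 180 - 68 - 37 = 75 degrees.
The exterior angle and interior angle at Z are supplementary:
Exterior angle = 180 - 75 = 105 degrees.

105 degrees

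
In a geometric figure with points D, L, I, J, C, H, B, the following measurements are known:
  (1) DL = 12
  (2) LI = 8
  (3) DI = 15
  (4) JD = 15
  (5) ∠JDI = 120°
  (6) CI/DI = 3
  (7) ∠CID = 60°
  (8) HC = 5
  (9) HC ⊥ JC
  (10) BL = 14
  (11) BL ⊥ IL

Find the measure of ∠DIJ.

Step 1: By the law of cosines on triangle IDJ: IJ² = 15² + 15² − 2·15·15·cos(120°) = 675, so IJ = 15·√3.
Step 2: By the inverse law of cosines on triangle DIJ: cos(∠DIJ) = (15² + (15·√3)² − 15²) / (2·15·15·√3) = 675/779.42 = 0.866, so ∠DIJ = 30°.

Therefore, the measure of angle ∠DIJ = 30°.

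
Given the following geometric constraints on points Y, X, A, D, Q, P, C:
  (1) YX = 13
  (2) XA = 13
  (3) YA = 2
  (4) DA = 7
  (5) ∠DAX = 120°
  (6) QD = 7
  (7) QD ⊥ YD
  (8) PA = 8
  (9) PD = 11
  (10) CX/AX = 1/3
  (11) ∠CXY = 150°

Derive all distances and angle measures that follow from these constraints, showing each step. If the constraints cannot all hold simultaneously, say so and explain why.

The constraints are consistent.

From the given relations:
  CX = 1/3·AX = 1/3·13 ≈ 4.33

Step 1: From YX = 13, XC = 4.33, and ∠YXC = 150°, by the law of cosines:
  YC² = YX² + XC² - 2·YX·XC·cos(150°) = 169 + 18.78 + 97.57 = 285.3
  YC ≈ 16.89

Step 2: From XA = 13, AD = 7, and ∠XAD = 120°, by the law of cosines:
  XD² = XA² + AD² - 2·XA·AD·cos(120°) = 169 + 49 + 91 = 309
  XD ≈ 17.58

Step 3: From YA = 2, YX = 13, AX = 13, by the inverse law of cosines:
  cos(∠AYX) = (YA² + YX² - AX²) / (2·YA·YX)
  ∠AYX = 85.59°

Step 4: From XA = 13, XY = 13, AY = 2, by the inverse law of cosines:
  cos(∠AXY) = (XA² + XY² - AY²) / (2·XA·XY)
  ∠AXY = 8.82°

Step 5: From AD = 7, AP = 8, DP = 11, by the inverse law of cosines:
  cos(∠DAP) = (AD² + AP² - DP²) / (2·AD·AP)
  ∠DAP = 94.1°

Step 6: From AX = 13, AY = 2, XY = 13, by the inverse law of cosines:
  cos(∠XAY) = (AX² + AY² - XY²) / (2·AX·AY)
  ∠XAY = 85.59°

Step 7: From DA = 7, DP = 11, AP = 8, by the inverse law of cosines:
  cos(∠ADP) = (DA² + DP² - AP²) / (2·DA·DP)
  ∠ADP = 46.5°

Step 8: From PA = 8, PD = 11, AD = 7, by the inverse law of cosines:
  cos(∠APD) = (PA² + PD² - AD²) / (2·PA·PD)
  ∠APD = 39.4°

Step 9: From YC = 16.89, YX = 13, CX = 4.33, by the inverse law of cosines:
  cos(∠CYX) = (YC² + YX² - CX²) / (2·YC·YX)
  ∠CYX = 7.37°

Step 10: From XA = 13, XD = 17.58, AD = 7, by the inverse law of cosines:
  cos(∠AXD) = (XA² + XD² - AD²) / (2·XA·XD)
  ∠AXD = 20.17°

Step 11: From DA = 7, DX = 17.58, AX = 13, by the inverse law of cosines:
  cos(∠ADX) = (DA² + DX² - AX²) / (2·DA·DX)
  ∠ADX = 39.83°

Step 12: From CX = 4.33, CY = 16.89, XY = 13, by the inverse law of cosines:
  cos(∠XCY) = (CX² + CY² - XY²) / (2·CX·CY)
  ∠XCY = 22.63°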